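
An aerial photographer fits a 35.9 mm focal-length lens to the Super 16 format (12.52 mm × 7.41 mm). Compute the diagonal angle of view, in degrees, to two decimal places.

Sensor diagonal = √(12.52² + 7.41²) = √211.6585 ≈ 14.5485 mm.
Angle of view α = 2·arctan(d/2f) with d = 14.5485 mm and f = 35.9 mm.
d/2f = 0.20263; arctan(0.20263) ≈ 11.4545°, so α ≈ 22.9090°.

22.91°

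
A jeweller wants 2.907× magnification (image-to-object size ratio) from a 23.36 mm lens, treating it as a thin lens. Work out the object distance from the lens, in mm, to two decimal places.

With m = dᵢ/dₒ and 1/f = 1/dₒ + 1/dᵢ, substituting dᵢ = m·dₒ gives 1/f = (1 + 1/m)/dₒ, hence dₒ = f·(1 + 1/m).
dₒ = 23.36 × (1 + 1/2.907) = 23.36 × 1.34400 ≈ 31.396 mm.

31.40 mm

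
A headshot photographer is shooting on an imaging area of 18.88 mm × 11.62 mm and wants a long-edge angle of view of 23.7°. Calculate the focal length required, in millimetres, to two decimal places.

From α = 2·arctan(w/2f) we get f = w / (2·tan(α/2)).
With w = 18.88 mm and α/2 = 11.85°, tan(α/2) ≈ 0.20982, so f ≈ 18.88 / 0.41964 ≈ 44.9906 mm.

44.99 mm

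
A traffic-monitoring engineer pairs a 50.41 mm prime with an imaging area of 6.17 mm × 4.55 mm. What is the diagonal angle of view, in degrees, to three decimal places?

Sensor diagonal = √(6.17² + 4.55²) = √58.7714 ≈ 7.6663 mm.
Angle of view α = 2·arctan(d/2f) with d = 7.6663 mm and f = 50.41 mm.
d/2f = 0.07604; arctan(0.07604) ≈ 4.3483°, so α ≈ 8.6967°.

8.697°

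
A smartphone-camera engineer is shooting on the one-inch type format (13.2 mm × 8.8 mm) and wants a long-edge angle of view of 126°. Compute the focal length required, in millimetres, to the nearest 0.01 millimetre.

From α = 2·arctan(w/2f) we get f = w / (2·tan(α/2)).
With w = 13.2 mm and α/2 = 63°, tan(α/2) ≈ 1.96261, so f ≈ 13.2 / 3.92522 ≈ 3.3629 mm.

3.36 mm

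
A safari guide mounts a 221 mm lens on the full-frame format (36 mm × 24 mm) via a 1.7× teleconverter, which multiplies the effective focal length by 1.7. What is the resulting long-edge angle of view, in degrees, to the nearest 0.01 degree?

Effective focal length f = 221 × 1.7 = 375.7 mm.
α = 2·arctan(36 / (2 × 375.7)) = 2·arctan(0.04791) ≈ 5.4860°.

5.49°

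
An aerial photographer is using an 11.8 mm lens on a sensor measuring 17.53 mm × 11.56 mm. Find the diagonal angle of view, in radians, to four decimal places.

1.4543 rad

Sensor diagonal = √(17.53² + 11.56²) = √440.9345 ≈ 20.9984 mm.
Angle of view α = 2·arctan(d/2f) with d = 20.9984 mm and f = 11.8 mm.
d/2f = 0.88976; arctan(0.88976) ≈ 0.7271 rad, so α ≈ 1.4543 rad.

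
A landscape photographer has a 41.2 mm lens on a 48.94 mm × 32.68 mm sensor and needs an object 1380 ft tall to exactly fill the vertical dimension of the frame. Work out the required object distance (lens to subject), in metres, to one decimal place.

W: 1380 ft × 304.8 mm/ft = 420623.99 mm.
Magnification m = h/W = dᵢ/dₒ; combined with 1/f = 1/dₒ + 1/dᵢ this gives dₒ = f·(1 + W/h).
dₒ = 41.2 mm × (1 + 420624/32.68) = 41.2 × 12871.9910 ≈ 530326.030 mm = 530.326 m.

530.3 m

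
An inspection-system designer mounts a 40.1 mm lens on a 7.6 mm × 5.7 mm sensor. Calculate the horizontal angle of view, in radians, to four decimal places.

0.1890 rad

Angle of view α = 2·arctan(w/2f) with w = 7.6 mm and f = 40.1 mm.
w/2f = 0.09476; arctan(0.09476) ≈ 0.0945 rad, so α ≈ 0.1890 rad.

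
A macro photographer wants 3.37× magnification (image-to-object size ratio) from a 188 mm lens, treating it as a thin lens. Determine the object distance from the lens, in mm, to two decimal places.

With m = dᵢ/dₒ and 1/f = 1/dₒ + 1/dᵢ, substituting dᵢ = m·dₒ gives 1/f = (1 + 1/m)/dₒ, hence dₒ = f·(1 + 1/m).
dₒ = 188 × (1 + 1/3.37) = 188 × 1.29674 ≈ 243.786 mm.

243.79 mm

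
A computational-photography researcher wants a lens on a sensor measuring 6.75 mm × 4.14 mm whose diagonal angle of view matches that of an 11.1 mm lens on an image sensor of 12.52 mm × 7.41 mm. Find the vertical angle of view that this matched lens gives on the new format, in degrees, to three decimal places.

37.826°

Sensor diagonal = √(12.52² + 7.41²) = √211.6585 ≈ 14.5485 mm.
Sensor diagonal = √(6.75² + 4.14²) = √62.7021 ≈ 7.9185 mm.
Equal diagonal AOV ⇒ f₂ = f₁ · 7.9185/14.5485 = 11.1 × 0.54428 ≈ 6.0415 mm.
Vertical AOV on the new format = 2·arctan(4.14 / (2 × 6.0415)) = 2·arctan(0.34263) ≈ 37.8259°.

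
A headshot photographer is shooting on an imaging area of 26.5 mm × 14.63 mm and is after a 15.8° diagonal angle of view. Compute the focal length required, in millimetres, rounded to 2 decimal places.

Sensor diagonal = √(26.5² + 14.63²) = √916.2869 ≈ 30.2702 mm.
From α = 2·arctan(d/2f) we get f = d / (2·tan(α/2)).
With d = 30.2702 mm and α/2 = 7.9°, tan(α/2) ≈ 0.13876, so f ≈ 30.2702 / 0.27752 ≈ 109.0729 mm.

109.07 mm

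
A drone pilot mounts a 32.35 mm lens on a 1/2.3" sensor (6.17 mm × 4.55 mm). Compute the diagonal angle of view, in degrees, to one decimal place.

Sensor diagonal = √(6.17² + 4.55²) = √58.7714 ≈ 7.6663 mm.
Angle of view α = 2·arctan(d/2f) with d = 7.6663 mm and f = 32.35 mm.
d/2f = 0.11849; arctan(0.11849) ≈ 6.7574°, so α ≈ 13.5148°.

13.5°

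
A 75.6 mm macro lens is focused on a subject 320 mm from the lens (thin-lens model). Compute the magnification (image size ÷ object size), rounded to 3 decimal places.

0.309×

Thin lens: 1/f = 1/dₒ + 1/dᵢ → 1/dᵢ = 1/75.6 − 1/320 = 0.0101025 mm⁻¹, so dᵢ ≈ 98.9853 mm.
Magnification m = dᵢ/dₒ = 98.9853/320 ≈ 0.30933.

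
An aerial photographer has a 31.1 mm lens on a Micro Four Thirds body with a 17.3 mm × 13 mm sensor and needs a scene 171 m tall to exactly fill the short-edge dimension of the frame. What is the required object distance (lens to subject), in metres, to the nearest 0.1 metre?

409.1 m

W: 171 m = 171000 mm.
Magnification m = h/W = dᵢ/dₒ; combined with 1/f = 1/dₒ + 1/dᵢ this gives dₒ = f·(1 + W/h).
dₒ = 31.1 mm × (1 + 171000/13) = 31.1 × 13154.8462 ≈ 409115.715 mm = 409.116 m.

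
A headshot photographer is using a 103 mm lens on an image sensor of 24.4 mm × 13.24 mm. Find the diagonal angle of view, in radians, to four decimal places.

Sensor diagonal = √(24.4² + 13.24²) = √770.6576 ≈ 27.7607 mm.
Angle of view α = 2·arctan(d/2f) with d = 27.7607 mm and f = 103 mm.
d/2f = 0.13476; arctan(0.13476) ≈ 0.1340 rad, so α ≈ 0.2679 rad.

0.2679 rad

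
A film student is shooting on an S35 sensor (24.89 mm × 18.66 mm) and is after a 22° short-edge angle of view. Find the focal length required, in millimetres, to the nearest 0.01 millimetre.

48.00 mm

From α = 2·arctan(h/2f) we get f = h / (2·tan(α/2)).
With h = 18.66 mm and α/2 = 11°, tan(α/2) ≈ 0.19438, so f ≈ 18.66 / 0.38876 ≈ 47.9987 mm.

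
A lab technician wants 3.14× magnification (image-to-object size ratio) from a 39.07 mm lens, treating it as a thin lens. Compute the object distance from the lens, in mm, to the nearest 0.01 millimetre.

With m = dᵢ/dₒ and 1/f = 1/dₒ + 1/dᵢ, substituting dᵢ = m·dₒ gives 1/f = (1 + 1/m)/dₒ, hence dₒ = f·(1 + 1/m).
dₒ = 39.07 × (1 + 1/3.14) = 39.07 × 1.31847 ≈ 51.513 mm.

51.51 mm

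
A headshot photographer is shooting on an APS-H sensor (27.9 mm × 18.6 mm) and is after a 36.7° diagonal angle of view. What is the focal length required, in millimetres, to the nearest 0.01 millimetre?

Sensor diagonal = √(27.9² + 18.6²) = √1124.3700 ≈ 33.5316 mm.
From α = 2·arctan(d/2f) we get f = d / (2·tan(α/2)).
With d = 33.5316 mm and α/2 = 18.35°, tan(α/2) ≈ 0.33169, so f ≈ 33.5316 / 0.66337 ≈ 50.5471 mm.

50.55 mm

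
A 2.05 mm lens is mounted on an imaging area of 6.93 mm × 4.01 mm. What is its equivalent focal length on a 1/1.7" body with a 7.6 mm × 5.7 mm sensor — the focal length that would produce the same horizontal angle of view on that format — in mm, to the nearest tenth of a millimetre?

2.2 mm

Equal angle of view means equal width/f ratio, so f₂ = f₁ · (width₂/width₁) = 2.05 × 7.6/6.93.
f₂ = 2.05 × 1.09668 ≈ 2.248 mm.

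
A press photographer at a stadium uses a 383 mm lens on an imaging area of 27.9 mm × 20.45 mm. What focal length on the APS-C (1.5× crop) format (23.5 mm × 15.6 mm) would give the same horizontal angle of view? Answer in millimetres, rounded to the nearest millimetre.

Equal angle of view means equal width/f ratio, so f₂ = f₁ · (width₂/width₁) = 383 × 23.5/27.9.
f₂ = 383 × 0.84229 ≈ 322.599 mm.

323 mm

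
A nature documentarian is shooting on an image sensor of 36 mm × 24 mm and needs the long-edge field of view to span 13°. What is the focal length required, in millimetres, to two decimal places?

From α = 2·arctan(w/2f) we get f = w / (2·tan(α/2)).
With w = 36 mm and α/2 = 6.5°, tan(α/2) ≈ 0.11394, so f ≈ 36 / 0.22787 ≈ 157.9840 mm.

157.98 mm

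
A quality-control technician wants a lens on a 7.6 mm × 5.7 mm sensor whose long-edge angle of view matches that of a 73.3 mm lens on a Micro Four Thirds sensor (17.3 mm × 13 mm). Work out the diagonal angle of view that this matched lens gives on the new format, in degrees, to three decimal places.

Equal long-edge AOV ⇒ f₂ = f₁ · 7.6/17.3 = 73.3 × 0.43931 ≈ 32.2012 mm.
Sensor diagonal = √(7.6² + 5.7²) = √90.2500 ≈ 9.5000 mm.
Diagonal AOV on the new format = 2·arctan(9.5000 / (2 × 32.2012)) = 2·arctan(0.14751) ≈ 16.7824°.

16.782°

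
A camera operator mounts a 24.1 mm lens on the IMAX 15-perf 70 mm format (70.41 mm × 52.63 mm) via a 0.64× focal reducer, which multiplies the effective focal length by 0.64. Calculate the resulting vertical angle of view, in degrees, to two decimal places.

119.25°

Effective focal length f = 24.1 × 0.64 = 15.424 mm.
α = 2·arctan(52.63 / (2 × 15.424)) = 2·arctan(1.70611) ≈ 119.2483°.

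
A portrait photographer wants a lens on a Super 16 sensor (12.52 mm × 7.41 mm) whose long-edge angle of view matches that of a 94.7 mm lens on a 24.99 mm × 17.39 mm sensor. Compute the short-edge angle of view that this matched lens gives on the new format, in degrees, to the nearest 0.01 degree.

Equal long-edge AOV ⇒ f₂ = f₁ · 12.52/24.99 = 94.7 × 0.50100 ≈ 47.4447 mm.
Short-edge AOV on the new format = 2·arctan(7.41 / (2 × 47.4447)) = 2·arctan(0.07809) ≈ 8.9304°.

8.93°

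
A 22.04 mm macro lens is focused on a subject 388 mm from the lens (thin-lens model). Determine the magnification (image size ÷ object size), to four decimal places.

0.0602×

Thin lens: 1/f = 1/dₒ + 1/dᵢ → 1/dᵢ = 1/22.04 − 1/388 = 0.0427947 mm⁻¹, so dᵢ ≈ 23.3674 mm.
Magnification m = dᵢ/dₒ = 23.3674/388 ≈ 0.06023.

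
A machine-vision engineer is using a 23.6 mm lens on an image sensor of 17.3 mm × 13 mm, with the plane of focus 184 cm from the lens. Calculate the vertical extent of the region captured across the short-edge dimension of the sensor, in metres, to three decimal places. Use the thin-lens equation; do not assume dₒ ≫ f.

dₒ: 184 cm = 1840 mm.
Similar triangles through the lens centre give W/dₒ = h/dᵢ; with 1/f = 1/dₒ + 1/dᵢ this gives W = h·(dₒ − f)/f.
W = 13 mm × (1840 − 23.6) / 23.6 = 13 × 76.9661 ≈ 1000.559 mm = 1.00056 m.

1.001 m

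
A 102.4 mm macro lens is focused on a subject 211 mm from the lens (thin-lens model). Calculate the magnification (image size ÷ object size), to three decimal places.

Thin lens: 1/f = 1/dₒ + 1/dᵢ → 1/dᵢ = 1/102.4 − 1/211 = 0.0050263 mm⁻¹, so dᵢ ≈ 198.9540 mm.
Magnification m = dᵢ/dₒ = 198.9540/211 ≈ 0.94291.

0.943×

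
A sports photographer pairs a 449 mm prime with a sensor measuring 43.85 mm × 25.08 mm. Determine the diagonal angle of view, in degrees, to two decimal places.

Sensor diagonal = √(43.85² + 25.08²) = √2551.8289 ≈ 50.5156 mm.
Angle of view α = 2·arctan(d/2f) with d = 50.5156 mm and f = 449 mm.
d/2f = 0.05625; arctan(0.05625) ≈ 3.2197°, so α ≈ 6.4394°.

6.44°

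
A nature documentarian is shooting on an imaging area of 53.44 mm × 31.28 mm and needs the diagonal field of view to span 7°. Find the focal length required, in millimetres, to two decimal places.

Sensor diagonal = √(53.44² + 31.28²) = √3834.2720 ≈ 61.9215 mm.
From α = 2·arctan(d/2f) we get f = d / (2·tan(α/2)).
With d = 61.9215 mm and α/2 = 3.5°, tan(α/2) ≈ 0.06116, so f ≈ 61.9215 / 0.12233 ≈ 506.2038 mm.

506.20 mm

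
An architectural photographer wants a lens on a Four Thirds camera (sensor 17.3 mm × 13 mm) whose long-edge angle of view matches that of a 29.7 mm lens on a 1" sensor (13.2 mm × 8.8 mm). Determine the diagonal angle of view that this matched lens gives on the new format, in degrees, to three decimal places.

Equal long-edge AOV ⇒ f₂ = f₁ · 17.3/13.2 = 29.7 × 1.31061 ≈ 38.9250 mm.
Sensor diagonal = √(17.3² + 13²) = √468.2900 ≈ 21.6400 mm.
Diagonal AOV on the new format = 2·arctan(21.6400 / (2 × 38.9250)) = 2·arctan(0.27797) ≈ 31.0687°.

31.069°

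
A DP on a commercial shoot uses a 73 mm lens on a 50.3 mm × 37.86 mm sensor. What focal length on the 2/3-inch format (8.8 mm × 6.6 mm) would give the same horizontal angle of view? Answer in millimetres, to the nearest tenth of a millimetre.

12.8 mm

Equal angle of view means equal width/f ratio, so f₂ = f₁ · (width₂/width₁) = 73 × 8.8/50.3.
f₂ = 73 × 0.17495 ≈ 12.771 mm.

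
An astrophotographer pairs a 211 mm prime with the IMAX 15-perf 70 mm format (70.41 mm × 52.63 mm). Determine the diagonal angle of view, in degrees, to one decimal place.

Sensor diagonal = √(70.41² + 52.63²) = √7727.4850 ≈ 87.9061 mm.
Angle of view α = 2·arctan(d/2f) with d = 87.9061 mm and f = 211 mm.
d/2f = 0.20831; arctan(0.20831) ≈ 11.7669°, so α ≈ 23.5338°.

23.5°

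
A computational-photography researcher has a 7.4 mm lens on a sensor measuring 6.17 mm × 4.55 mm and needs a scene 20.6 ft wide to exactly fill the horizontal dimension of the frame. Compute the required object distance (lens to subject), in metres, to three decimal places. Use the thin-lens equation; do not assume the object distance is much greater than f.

7.538 m

W: 20.6 ft × 304.8 mm/ft = 6278.88 mm.
Magnification m = w/W = dᵢ/dₒ; combined with 1/f = 1/dₒ + 1/dᵢ this gives dₒ = f·(1 + W/w).
dₒ = 7.4 mm × (1 + 6278.88/6.17) = 7.4 × 1018.6466 ≈ 7537.985 mm = 7.53799 m.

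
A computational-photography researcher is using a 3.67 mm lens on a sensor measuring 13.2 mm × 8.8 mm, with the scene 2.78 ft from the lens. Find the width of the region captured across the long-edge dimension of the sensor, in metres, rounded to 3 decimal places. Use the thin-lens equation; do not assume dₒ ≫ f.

dₒ: 2.78 ft × 304.8 mm/ft = 847.34 mm.
Similar triangles through the lens centre give W/dₒ = w/dᵢ; with 1/f = 1/dₒ + 1/dᵢ this gives W = w·(dₒ − f)/f.
W = 13.2 mm × (847.344 − 3.67) / 3.67 = 13.2 × 229.8839 ≈ 3034.468 mm = 3.03447 m.

3.034 m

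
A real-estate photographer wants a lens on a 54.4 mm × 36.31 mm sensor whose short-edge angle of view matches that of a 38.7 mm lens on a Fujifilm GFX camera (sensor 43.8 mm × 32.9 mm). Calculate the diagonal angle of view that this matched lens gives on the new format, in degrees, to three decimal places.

74.880°

Equal short-edge AOV ⇒ f₂ = f₁ · 36.31/32.9 = 38.7 × 1.10365 ≈ 42.7112 mm.
Sensor diagonal = √(54.4² + 36.31²) = √4277.7761 ≈ 65.4047 mm.
Diagonal AOV on the new format = 2·arctan(65.4047 / (2 × 42.7112)) = 2·arctan(0.76566) ≈ 74.8799°.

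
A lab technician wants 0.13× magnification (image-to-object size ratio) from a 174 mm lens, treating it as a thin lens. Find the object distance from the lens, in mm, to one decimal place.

1512.5 mm

With m = dᵢ/dₒ and 1/f = 1/dₒ + 1/dᵢ, substituting dᵢ = m·dₒ gives 1/f = (1 + 1/m)/dₒ, hence dₒ = f·(1 + 1/m).
dₒ = 174 × (1 + 1/0.13) = 174 × 8.69231 ≈ 1512.462 mm.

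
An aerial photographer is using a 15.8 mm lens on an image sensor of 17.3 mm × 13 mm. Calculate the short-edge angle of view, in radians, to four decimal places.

0.7806 rad

Angle of view α = 2·arctan(h/2f) with h = 13 mm and f = 15.8 mm.
h/2f = 0.41139; arctan(0.41139) ≈ 0.3903 rad, so α ≈ 0.7806 rad.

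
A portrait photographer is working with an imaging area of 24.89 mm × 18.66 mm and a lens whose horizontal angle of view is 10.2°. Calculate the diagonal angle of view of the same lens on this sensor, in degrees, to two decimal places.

From the horizontal AOV: f = 24.89 / (2·tan(5.1°)) = 24.89 / 0.17850 ≈ 139.4435 mm.
Sensor diagonal = √(24.89² + 18.66²) = √967.7077 ≈ 31.1080 mm.
Diagonal AOV = 2·arctan(31.1080 / (2 × 139.4435)) = 2·arctan(0.11154) ≈ 12.7293°.

12.73°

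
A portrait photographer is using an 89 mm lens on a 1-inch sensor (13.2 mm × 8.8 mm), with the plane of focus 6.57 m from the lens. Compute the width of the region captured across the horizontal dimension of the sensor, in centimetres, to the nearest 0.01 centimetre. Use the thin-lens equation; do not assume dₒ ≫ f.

dₒ: 6.57 m = 6570 mm.
Similar triangles through the lens centre give W/dₒ = w/dᵢ; with 1/f = 1/dₒ + 1/dᵢ this gives W = w·(dₒ − f)/f.
W = 13.2 mm × (6570 − 89) / 89 = 13.2 × 72.8202 ≈ 961.227 mm = 96.1227 cm.

96.12 cm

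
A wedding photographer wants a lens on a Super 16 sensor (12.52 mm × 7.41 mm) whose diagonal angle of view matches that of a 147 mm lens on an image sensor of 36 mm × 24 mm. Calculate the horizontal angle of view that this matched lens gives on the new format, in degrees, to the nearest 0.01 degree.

14.44°

Sensor diagonal = √(36² + 24²) = √1872.0000 ≈ 43.2666 mm.
Sensor diagonal = √(12.52² + 7.41²) = √211.6585 ≈ 14.5485 mm.
Equal diagonal AOV ⇒ f₂ = f₁ · 14.5485/43.2666 = 147 × 0.33625 ≈ 49.4291 mm.
Horizontal AOV on the new format = 2·arctan(12.52 / (2 × 49.4291)) = 2·arctan(0.12665) ≈ 14.4357°.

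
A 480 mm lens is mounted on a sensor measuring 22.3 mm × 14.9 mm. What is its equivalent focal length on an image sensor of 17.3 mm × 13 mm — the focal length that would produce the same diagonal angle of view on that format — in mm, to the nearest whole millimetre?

Sensor diagonal = √(22.3² + 14.9²) = √719.3000 ≈ 26.8198 mm.
Sensor diagonal = √(17.3² + 13²) = √468.2900 ≈ 21.6400 mm.
Equal angle of view means equal diagonal/f ratio, so f₂ = f₁ · (diagonal₂/diagonal₁) = 480 × 21.6400/26.8198.
f₂ = 480 × 0.80687 ≈ 387.297 mm.

387 mm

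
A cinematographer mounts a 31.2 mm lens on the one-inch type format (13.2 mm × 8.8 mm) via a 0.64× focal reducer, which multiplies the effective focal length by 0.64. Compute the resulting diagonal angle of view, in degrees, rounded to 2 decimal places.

Effective focal length f = 31.2 × 0.64 = 19.968 mm.
Sensor diagonal = √(13.2² + 8.8²) = √251.6800 ≈ 15.8644 mm.
α = 2·arctan(15.864 / (2 × 19.968)) = 2·arctan(0.39725) ≈ 43.3305°.

43.33°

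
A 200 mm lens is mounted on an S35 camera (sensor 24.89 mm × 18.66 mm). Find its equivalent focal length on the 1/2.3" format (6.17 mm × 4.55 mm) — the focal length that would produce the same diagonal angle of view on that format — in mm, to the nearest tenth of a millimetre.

Sensor diagonal = √(24.89² + 18.66²) = √967.7077 ≈ 31.1080 mm.
Sensor diagonal = √(6.17² + 4.55²) = √58.7714 ≈ 7.6663 mm.
Equal angle of view means equal diagonal/f ratio, so f₂ = f₁ · (diagonal₂/diagonal₁) = 200 × 7.6663/31.1080.
f₂ = 200 × 0.24644 ≈ 49.288 mm.

49.3 mm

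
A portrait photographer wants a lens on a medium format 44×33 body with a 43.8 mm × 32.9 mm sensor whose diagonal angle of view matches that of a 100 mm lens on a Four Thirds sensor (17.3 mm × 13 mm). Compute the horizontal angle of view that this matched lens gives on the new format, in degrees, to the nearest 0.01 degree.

Sensor diagonal = √(17.3² + 13²) = √468.2900 ≈ 21.6400 mm.
Sensor diagonal = √(43.8² + 32.9²) = √3000.8500 ≈ 54.7800 mm.
Equal diagonal AOV ⇒ f₂ = f₁ · 54.7800/21.6400 = 100 × 2.53142 ≈ 253.1423 mm.
Horizontal AOV on the new format = 2·arctan(43.8 / (2 × 253.1423)) = 2·arctan(0.08651) ≈ 9.8890°.

9.89°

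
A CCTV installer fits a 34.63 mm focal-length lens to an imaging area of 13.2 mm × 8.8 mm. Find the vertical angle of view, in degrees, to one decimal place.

Angle of view α = 2·arctan(h/2f) with h = 8.8 mm and f = 34.63 mm.
h/2f = 0.12706; arctan(0.12706) ≈ 7.2411°, so α ≈ 14.4821°.

14.5°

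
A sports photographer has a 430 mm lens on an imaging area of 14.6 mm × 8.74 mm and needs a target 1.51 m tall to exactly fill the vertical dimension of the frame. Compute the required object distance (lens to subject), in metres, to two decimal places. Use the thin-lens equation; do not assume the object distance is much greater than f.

74.72 m

W: 1.51 m = 1510 mm.
Magnification m = h/W = dᵢ/dₒ; combined with 1/f = 1/dₒ + 1/dᵢ this gives dₒ = f·(1 + W/h).
dₒ = 430 mm × (1 + 1510/8.74) = 430 × 173.7689 ≈ 74720.618 mm = 74.7206 m.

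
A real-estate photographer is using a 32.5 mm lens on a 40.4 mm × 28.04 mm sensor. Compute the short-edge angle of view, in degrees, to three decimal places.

Angle of view α = 2·arctan(h/2f) with h = 28.04 mm and f = 32.5 mm.
h/2f = 0.43138; arctan(0.43138) ≈ 23.3346°, so α ≈ 46.6692°.

46.669°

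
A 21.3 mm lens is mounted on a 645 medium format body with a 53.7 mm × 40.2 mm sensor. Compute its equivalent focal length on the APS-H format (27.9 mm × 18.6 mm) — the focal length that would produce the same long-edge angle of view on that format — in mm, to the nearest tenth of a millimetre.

11.1 mm

Equal angle of view means equal width/f ratio, so f₂ = f₁ · (width₂/width₁) = 21.3 × 27.9/53.7.
f₂ = 21.3 × 0.51955 ≈ 11.066 mm.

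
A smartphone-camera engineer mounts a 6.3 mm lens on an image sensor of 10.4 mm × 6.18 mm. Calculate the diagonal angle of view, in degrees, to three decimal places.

Sensor diagonal = √(10.4² + 6.18²) = √146.3524 ≈ 12.0976 mm.
Angle of view α = 2·arctan(d/2f) with d = 12.0976 mm and f = 6.3 mm.
d/2f = 0.96013; arctan(0.96013) ≈ 43.8347°, so α ≈ 87.6694°.

87.669°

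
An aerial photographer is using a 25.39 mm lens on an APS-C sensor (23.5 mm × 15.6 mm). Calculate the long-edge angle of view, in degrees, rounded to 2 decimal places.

49.67°

Angle of view α = 2·arctan(w/2f) with w = 23.5 mm and f = 25.39 mm.
w/2f = 0.46278; arctan(0.46278) ≈ 24.8338°, so α ≈ 49.6676°.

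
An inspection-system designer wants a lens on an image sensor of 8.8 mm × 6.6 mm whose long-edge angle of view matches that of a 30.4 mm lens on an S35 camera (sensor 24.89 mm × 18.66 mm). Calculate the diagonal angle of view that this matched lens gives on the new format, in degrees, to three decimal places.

Equal long-edge AOV ⇒ f₂ = f₁ · 8.8/24.89 = 30.4 × 0.35356 ≈ 10.7481 mm.
Sensor diagonal = √(8.8² + 6.6²) = √121.0000 ≈ 11.0000 mm.
Diagonal AOV on the new format = 2·arctan(11.0000 / (2 × 10.7481)) = 2·arctan(0.51172) ≈ 54.1994°.

54.199°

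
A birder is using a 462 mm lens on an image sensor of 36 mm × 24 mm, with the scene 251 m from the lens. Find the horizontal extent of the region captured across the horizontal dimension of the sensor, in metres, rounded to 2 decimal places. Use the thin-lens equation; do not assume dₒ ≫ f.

19.52 m

dₒ: 251 m = 251000 mm.
Similar triangles through the lens centre give W/dₒ = w/dᵢ; with 1/f = 1/dₒ + 1/dᵢ this gives W = w·(dₒ − f)/f.
W = 36 mm × (251000 − 462) / 462 = 36 × 542.2900 ≈ 19522.442 mm = 19.5224 m.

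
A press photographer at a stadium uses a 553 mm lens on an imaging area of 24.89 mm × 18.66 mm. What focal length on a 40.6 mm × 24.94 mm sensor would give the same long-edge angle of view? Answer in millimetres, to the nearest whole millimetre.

902 mm

Equal angle of view means equal width/f ratio, so f₂ = f₁ · (width₂/width₁) = 553 × 40.6/24.89.
f₂ = 553 × 1.63118 ≈ 902.041 mm.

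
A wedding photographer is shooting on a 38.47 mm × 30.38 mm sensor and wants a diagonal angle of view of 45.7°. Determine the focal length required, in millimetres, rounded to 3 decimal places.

58.164 mm

Sensor diagonal = √(38.47² + 30.38²) = √2402.8853 ≈ 49.0192 mm.
From α = 2·arctan(d/2f) we get f = d / (2·tan(α/2)).
With d = 49.0192 mm and α/2 = 22.85°, tan(α/2) ≈ 0.42139, so f ≈ 49.0192 / 0.84278 ≈ 58.1639 mm.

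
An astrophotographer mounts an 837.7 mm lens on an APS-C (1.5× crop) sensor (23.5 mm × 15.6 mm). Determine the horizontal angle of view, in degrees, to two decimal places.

1.61°

Angle of view α = 2·arctan(w/2f) with w = 23.5 mm and f = 837.7 mm.
w/2f = 0.01403; arctan(0.01403) ≈ 0.8036°, so α ≈ 1.6072°.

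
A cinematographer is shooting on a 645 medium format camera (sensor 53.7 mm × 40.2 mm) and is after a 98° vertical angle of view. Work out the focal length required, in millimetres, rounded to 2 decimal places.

From α = 2·arctan(h/2f) we get f = h / (2·tan(α/2)).
With h = 40.2 mm and α/2 = 49°, tan(α/2) ≈ 1.15037, so f ≈ 40.2 / 2.30074 ≈ 17.4727 mm.

17.47 mm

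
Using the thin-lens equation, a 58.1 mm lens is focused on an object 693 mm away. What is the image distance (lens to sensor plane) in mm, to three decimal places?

1/dᵢ = 1/f − 1/dₒ = 1/58.1 − 1/693 = 0.0157687 mm⁻¹.
dᵢ = 1/0.0157687 ≈ 63.4168 mm.

63.417 mm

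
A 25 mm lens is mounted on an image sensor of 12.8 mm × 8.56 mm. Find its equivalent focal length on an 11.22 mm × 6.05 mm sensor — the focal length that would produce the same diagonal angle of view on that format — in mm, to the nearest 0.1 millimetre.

20.7 mm

Sensor diagonal = √(12.8² + 8.56²) = √237.1136 ≈ 15.3985 mm.
Sensor diagonal = √(11.22² + 6.05²) = √162.4909 ≈ 12.7472 mm.
Equal angle of view means equal diagonal/f ratio, so f₂ = f₁ · (diagonal₂/diagonal₁) = 25 × 12.7472/15.3985.
f₂ = 25 × 0.82782 ≈ 20.696 mm.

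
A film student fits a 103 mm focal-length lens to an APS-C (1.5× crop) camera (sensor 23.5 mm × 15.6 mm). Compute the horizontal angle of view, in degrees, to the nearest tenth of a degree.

13.0°

Angle of view α = 2·arctan(w/2f) with w = 23.5 mm and f = 103 mm.
w/2f = 0.11408; arctan(0.11408) ≈ 6.5080°, so α ≈ 13.0161°.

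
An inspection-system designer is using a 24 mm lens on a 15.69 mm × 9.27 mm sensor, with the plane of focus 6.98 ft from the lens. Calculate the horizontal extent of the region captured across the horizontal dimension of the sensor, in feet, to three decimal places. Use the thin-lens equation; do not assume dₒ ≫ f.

4.512 ft

dₒ: 6.98 ft × 304.8 mm/ft = 2127.50 mm.
Similar triangles through the lens centre give W/dₒ = w/dᵢ; with 1/f = 1/dₒ + 1/dᵢ this gives W = w·(dₒ − f)/f.
W = 15.69 mm × (2127.5 − 24) / 24 = 15.69 × 87.6460 ≈ 1375.166 mm = 1375.166/304.8 ft = 4.5117 ft.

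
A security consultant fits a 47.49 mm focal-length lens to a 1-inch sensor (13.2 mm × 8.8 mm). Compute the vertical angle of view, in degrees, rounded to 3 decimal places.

Angle of view α = 2·arctan(h/2f) with h = 8.8 mm and f = 47.49 mm.
h/2f = 0.09265; arctan(0.09265) ≈ 5.2934°, so α ≈ 10.5868°.

10.587°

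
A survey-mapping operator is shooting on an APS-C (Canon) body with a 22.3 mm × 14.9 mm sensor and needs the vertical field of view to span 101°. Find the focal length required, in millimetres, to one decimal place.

6.1 mm

From α = 2·arctan(h/2f) we get f = h / (2·tan(α/2)).
With h = 14.9 mm and α/2 = 50.5°, tan(α/2) ≈ 1.21310, so f ≈ 14.9 / 2.42619 ≈ 6.1413 mm.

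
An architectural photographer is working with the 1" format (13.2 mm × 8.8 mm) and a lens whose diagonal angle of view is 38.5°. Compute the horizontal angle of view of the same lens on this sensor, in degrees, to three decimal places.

Sensor diagonal = √(13.2² + 8.8²) = √251.6800 ≈ 15.8644 mm.
From the diagonal AOV: f = 15.8644 / (2·tan(19.25°)) = 15.8644 / 0.69843 ≈ 22.7144 mm.
Horizontal AOV = 2·arctan(13.2 / (2 × 22.7144)) = 2·arctan(0.29056) ≈ 32.4040°.

32.404°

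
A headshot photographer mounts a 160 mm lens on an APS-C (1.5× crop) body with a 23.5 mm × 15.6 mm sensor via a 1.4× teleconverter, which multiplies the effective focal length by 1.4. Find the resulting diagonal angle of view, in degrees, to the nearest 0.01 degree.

7.21°

Effective focal length f = 160 × 1.4 = 224 mm.
Sensor diagonal = √(23.5² + 15.6²) = √795.6100 ≈ 28.2066 mm.
α = 2·arctan(28.207 / (2 × 224)) = 2·arctan(0.06296) ≈ 7.2053°.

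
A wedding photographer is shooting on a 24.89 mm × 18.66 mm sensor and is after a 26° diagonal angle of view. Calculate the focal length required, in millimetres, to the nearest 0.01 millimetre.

Sensor diagonal = √(24.89² + 18.66²) = √967.7077 ≈ 31.1080 mm.
From α = 2·arctan(d/2f) we get f = d / (2·tan(α/2)).
With d = 31.1080 mm and α/2 = 13°, tan(α/2) ≈ 0.23087, so f ≈ 31.1080 / 0.46174 ≈ 67.3718 mm.

67.37 mm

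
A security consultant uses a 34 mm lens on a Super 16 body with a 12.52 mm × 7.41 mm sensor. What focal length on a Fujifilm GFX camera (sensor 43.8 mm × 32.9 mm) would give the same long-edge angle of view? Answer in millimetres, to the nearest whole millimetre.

119 mm

Equal angle of view means equal width/f ratio, so f₂ = f₁ · (width₂/width₁) = 34 × 43.8/12.52.
f₂ = 34 × 3.49840 ≈ 118.946 mm.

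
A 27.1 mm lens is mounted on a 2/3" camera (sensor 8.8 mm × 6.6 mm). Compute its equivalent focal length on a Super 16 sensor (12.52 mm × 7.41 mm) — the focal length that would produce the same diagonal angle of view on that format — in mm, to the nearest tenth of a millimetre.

35.8 mm

Sensor diagonal = √(8.8² + 6.6²) = √121.0000 ≈ 11.0000 mm.
Sensor diagonal = √(12.52² + 7.41²) = √211.6585 ≈ 14.5485 mm.
Equal angle of view means equal diagonal/f ratio, so f₂ = f₁ · (diagonal₂/diagonal₁) = 27.1 × 14.5485/11.0000.
f₂ = 27.1 × 1.32259 ≈ 35.842 mm.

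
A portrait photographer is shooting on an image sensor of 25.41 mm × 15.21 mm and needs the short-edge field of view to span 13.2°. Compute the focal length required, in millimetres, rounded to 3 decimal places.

65.728 mm

From α = 2·arctan(h/2f) we get f = h / (2·tan(α/2)).
With h = 15.21 mm and α/2 = 6.6°, tan(α/2) ≈ 0.11570, so f ≈ 15.21 / 0.23141 ≈ 65.7281 mm.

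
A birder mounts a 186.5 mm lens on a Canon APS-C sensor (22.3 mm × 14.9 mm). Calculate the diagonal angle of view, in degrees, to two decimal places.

Sensor diagonal = √(22.3² + 14.9²) = √719.3000 ≈ 26.8198 mm.
Angle of view α = 2·arctan(d/2f) with d = 26.8198 mm and f = 186.5 mm.
d/2f = 0.07190; arctan(0.07190) ≈ 4.1127°, so α ≈ 8.2253°.

8.23°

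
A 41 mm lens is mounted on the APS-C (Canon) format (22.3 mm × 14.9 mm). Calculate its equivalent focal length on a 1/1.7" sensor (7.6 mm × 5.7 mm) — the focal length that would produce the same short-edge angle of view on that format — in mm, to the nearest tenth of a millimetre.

15.7 mm

Equal angle of view means equal height/f ratio, so f₂ = f₁ · (height₂/height₁) = 41 × 5.7/14.9.
f₂ = 41 × 0.38255 ≈ 15.685 mm.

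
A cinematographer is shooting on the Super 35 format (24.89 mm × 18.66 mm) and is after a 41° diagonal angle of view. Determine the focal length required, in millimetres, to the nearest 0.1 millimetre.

Sensor diagonal = √(24.89² + 18.66²) = √967.7077 ≈ 31.1080 mm.
From α = 2·arctan(d/2f) we get f = d / (2·tan(α/2)).
With d = 31.1080 mm and α/2 = 20.5°, tan(α/2) ≈ 0.37388, so f ≈ 31.1080 / 0.74777 ≈ 41.6011 mm.

41.6 mm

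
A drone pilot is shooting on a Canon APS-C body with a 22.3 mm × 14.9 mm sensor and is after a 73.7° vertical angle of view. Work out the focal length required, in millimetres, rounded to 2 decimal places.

9.94 mm

From α = 2·arctan(h/2f) we get f = h / (2·tan(α/2)).
With h = 14.9 mm and α/2 = 36.85°, tan(α/2) ≈ 0.74946, so f ≈ 14.9 / 1.49892 ≈ 9.9405 mm.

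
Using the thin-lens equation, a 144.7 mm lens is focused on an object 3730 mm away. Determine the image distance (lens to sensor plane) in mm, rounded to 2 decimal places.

1/dᵢ = 1/f − 1/dₒ = 1/144.7 − 1/3730 = 0.0066428 mm⁻¹.
dᵢ = 1/0.0066428 ≈ 150.5400 mm.

150.54 mm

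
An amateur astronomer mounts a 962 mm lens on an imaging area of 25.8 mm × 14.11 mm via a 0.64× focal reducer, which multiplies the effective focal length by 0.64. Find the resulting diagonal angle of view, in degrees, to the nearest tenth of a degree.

Effective focal length f = 962 × 0.64 = 615.68 mm.
Sensor diagonal = √(25.8² + 14.11²) = √864.7321 ≈ 29.4063 mm.
α = 2·arctan(29.406 / (2 × 615.68)) = 2·arctan(0.02388) ≈ 2.7361°.

2.7°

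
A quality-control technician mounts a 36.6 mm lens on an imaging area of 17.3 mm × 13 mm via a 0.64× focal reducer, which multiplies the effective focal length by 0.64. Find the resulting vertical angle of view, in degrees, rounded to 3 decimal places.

Effective focal length f = 36.6 × 0.64 = 23.424 mm.
α = 2·arctan(13 / (2 × 23.424)) = 2·arctan(0.27749) ≈ 31.0179°.

31.018°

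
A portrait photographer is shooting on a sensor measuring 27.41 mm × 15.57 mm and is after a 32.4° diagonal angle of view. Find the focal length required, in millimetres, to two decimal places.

Sensor diagonal = √(27.41² + 15.57²) = √993.7330 ≈ 31.5235 mm.
From α = 2·arctan(d/2f) we get f = d / (2·tan(α/2)).
With d = 31.5235 mm and α/2 = 16.2°, tan(α/2) ≈ 0.29053, so f ≈ 31.5235 / 0.58105 ≈ 54.2524 mm.

54.25 mm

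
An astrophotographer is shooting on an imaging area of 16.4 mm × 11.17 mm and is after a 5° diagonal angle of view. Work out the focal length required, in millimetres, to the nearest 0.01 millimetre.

227.24 mm

Sensor diagonal = √(16.4² + 11.17²) = √393.7289 ≈ 19.8426 mm.
From α = 2·arctan(d/2f) we get f = d / (2·tan(α/2)).
With d = 19.8426 mm and α/2 = 2.5°, tan(α/2) ≈ 0.04366, so f ≈ 19.8426 / 0.08732 ≈ 227.2352 mm.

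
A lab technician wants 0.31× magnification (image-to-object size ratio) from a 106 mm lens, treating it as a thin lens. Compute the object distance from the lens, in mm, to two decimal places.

With m = dᵢ/dₒ and 1/f = 1/dₒ + 1/dᵢ, substituting dᵢ = m·dₒ gives 1/f = (1 + 1/m)/dₒ, hence dₒ = f·(1 + 1/m).
dₒ = 106 × (1 + 1/0.31) = 106 × 4.22581 ≈ 447.935 mm.

447.94 mm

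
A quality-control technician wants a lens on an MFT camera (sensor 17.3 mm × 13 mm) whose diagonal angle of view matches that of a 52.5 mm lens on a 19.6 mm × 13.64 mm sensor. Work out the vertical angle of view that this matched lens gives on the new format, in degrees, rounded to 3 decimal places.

15.559°

Sensor diagonal = √(19.6² + 13.64²) = √570.2096 ≈ 23.8791 mm.
Sensor diagonal = √(17.3² + 13²) = √468.2900 ≈ 21.6400 mm.
Equal diagonal AOV ⇒ f₂ = f₁ · 21.6400/23.8791 = 52.5 × 0.90623 ≈ 47.5773 mm.
Vertical AOV on the new format = 2·arctan(13 / (2 × 47.5773)) = 2·arctan(0.13662) ≈ 15.5592°.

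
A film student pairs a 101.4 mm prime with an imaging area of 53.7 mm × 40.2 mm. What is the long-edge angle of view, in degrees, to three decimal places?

Angle of view α = 2·arctan(w/2f) with w = 53.7 mm and f = 101.4 mm.
w/2f = 0.26479; arctan(0.26479) ≈ 14.8311°, so α ≈ 29.6623°.

29.662°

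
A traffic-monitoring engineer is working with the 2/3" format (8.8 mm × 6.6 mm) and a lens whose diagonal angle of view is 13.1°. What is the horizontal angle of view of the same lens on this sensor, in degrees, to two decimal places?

Sensor diagonal = √(8.8² + 6.6²) = √121.0000 ≈ 11.0000 mm.
From the diagonal AOV: f = 11.0000 / (2·tan(6.55°)) = 11.0000 / 0.22964 ≈ 47.9012 mm.
Horizontal AOV = 2·arctan(8.8 / (2 × 47.9012)) = 2·arctan(0.09186) ≈ 10.4964°.

10.50°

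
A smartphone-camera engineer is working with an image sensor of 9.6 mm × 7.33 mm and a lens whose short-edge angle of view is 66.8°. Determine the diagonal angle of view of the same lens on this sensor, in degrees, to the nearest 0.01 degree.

94.75°

From the short-edge AOV: f = 7.33 / (2·tan(33.4°)) = 7.33 / 1.31876 ≈ 5.5583 mm.
Sensor diagonal = √(9.6² + 7.33²) = √145.8889 ≈ 12.0784 mm.
Diagonal AOV = 2·arctan(12.0784 / (2 × 5.5583)) = 2·arctan(1.08653) ≈ 94.7495°.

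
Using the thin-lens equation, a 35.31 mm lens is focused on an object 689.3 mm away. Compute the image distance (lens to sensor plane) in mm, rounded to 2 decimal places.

1/dᵢ = 1/f − 1/dₒ = 1/35.31 − 1/689.3 = 0.0268698 mm⁻¹.
dᵢ = 1/0.0268698 ≈ 37.2164 mm.

37.22 mm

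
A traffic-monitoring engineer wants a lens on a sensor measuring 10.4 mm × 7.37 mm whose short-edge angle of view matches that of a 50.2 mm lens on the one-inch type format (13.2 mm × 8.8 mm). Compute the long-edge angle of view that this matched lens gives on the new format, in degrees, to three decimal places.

14.102°

Equal short-edge AOV ⇒ f₂ = f₁ · 7.37/8.8 = 50.2 × 0.83750 ≈ 42.0425 mm.
Long-edge AOV on the new format = 2·arctan(10.4 / (2 × 42.0425)) = 2·arctan(0.12368) ≈ 14.1016°.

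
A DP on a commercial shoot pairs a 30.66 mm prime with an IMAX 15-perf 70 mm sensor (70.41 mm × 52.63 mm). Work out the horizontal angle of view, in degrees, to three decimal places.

97.895°

Angle of view α = 2·arctan(w/2f) with w = 70.41 mm and f = 30.66 mm.
w/2f = 1.14824; arctan(1.14824) ≈ 48.9474°, so α ≈ 97.8949°.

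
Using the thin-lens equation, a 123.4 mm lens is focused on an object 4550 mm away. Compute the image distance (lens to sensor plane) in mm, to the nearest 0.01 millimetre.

126.84 mm

1/dᵢ = 1/f − 1/dₒ = 1/123.4 − 1/4550 = 0.0078839 mm⁻¹.
dᵢ = 1/0.0078839 ≈ 126.8400 mm.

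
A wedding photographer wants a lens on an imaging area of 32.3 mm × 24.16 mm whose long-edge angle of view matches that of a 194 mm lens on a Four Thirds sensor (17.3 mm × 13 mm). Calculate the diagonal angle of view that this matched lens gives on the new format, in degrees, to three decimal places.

6.374°

Equal long-edge AOV ⇒ f₂ = f₁ · 32.3/17.3 = 194 × 1.86705 ≈ 362.2081 mm.
Sensor diagonal = √(32.3² + 24.16²) = √1626.9956 ≈ 40.3360 mm.
Diagonal AOV on the new format = 2·arctan(40.3360 / (2 × 362.2081)) = 2·arctan(0.05568) ≈ 6.3740°.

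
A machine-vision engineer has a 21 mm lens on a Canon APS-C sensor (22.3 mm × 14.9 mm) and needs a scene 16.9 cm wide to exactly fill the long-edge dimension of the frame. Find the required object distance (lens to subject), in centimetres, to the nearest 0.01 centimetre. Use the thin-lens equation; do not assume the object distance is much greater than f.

W: 16.9 cm = 169 mm.
Magnification m = w/W = dᵢ/dₒ; combined with 1/f = 1/dₒ + 1/dᵢ this gives dₒ = f·(1 + W/w).
dₒ = 21 mm × (1 + 169/22.3) = 21 × 8.5785 ≈ 180.148 mm = 18.0148 cm.

18.01 cm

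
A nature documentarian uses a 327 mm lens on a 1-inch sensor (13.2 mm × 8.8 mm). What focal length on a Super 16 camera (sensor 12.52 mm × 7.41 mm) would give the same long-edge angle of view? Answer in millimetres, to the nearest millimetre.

Equal angle of view means equal width/f ratio, so f₂ = f₁ · (width₂/width₁) = 327 × 12.52/13.2.
f₂ = 327 × 0.94848 ≈ 310.155 mm.

310 mm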